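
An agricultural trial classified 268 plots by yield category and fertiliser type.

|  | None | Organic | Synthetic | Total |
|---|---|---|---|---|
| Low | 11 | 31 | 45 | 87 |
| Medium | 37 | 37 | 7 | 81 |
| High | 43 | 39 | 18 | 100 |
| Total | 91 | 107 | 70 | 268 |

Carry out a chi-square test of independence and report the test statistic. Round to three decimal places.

52.254

Grand total N = 268.
Expected counts (row total × column total / N):
  Low, None: 87×91/268 = 29.5410
  Low, Organic: 87×107/268 = 34.7351
  Low, Synthetic: 87×70/268 = 22.7239
  Medium, None: 81×91/268 = 27.5037
  Medium, Organic: 81×107/268 = 32.3396
  Medium, Synthetic: 81×70/268 = 21.1567
  High, None: 100×91/268 = 33.9552
  High, Organic: 100×107/268 = 39.9254
  High, Synthetic: 100×70/268 = 26.1194
Contributions (O − E)²/E:
  (11 − 29.5410)²/29.5410 = 11.6370
  (31 − 34.7351)²/34.7351 = 0.4016
  (45 − 22.7239)²/22.7239 = 21.8371
  (37 − 27.5037)²/27.5037 = 3.2788
  (37 − 32.3396)²/32.3396 = 0.6716
  (7 − 21.1567)²/21.1567 = 9.4728
  (43 − 33.9552)²/33.9552 = 2.4093
  (39 − 39.9254)²/39.9254 = 0.0214
  (18 − 26.1194)²/26.1194 = 2.5240
χ² = 11.6370 + 0.4016 + 21.8371 + 3.2788 + 0.6716 + 9.4728 + 2.4093 + 0.0214 + 2.5240 = 52.254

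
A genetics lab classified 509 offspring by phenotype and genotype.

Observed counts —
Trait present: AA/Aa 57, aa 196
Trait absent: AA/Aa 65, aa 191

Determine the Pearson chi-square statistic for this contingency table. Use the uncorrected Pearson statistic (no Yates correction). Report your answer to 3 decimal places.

0.572

Row totals: 253, 256. Column totals: 122, 387. Grand total N = 509.
Expected counts (row total × column total / N):
  Trait present, AA/Aa: 253×122/509 = 60.6405
  Trait present, aa: 253×387/509 = 192.3595
  Trait absent, AA/Aa: 256×122/509 = 61.3595
  Trait absent, aa: 256×387/509 = 194.6405
Contributions (O − E)²/E:
  (57 − 60.6405)²/60.6405 = 0.2186
  (196 − 192.3595)²/192.3595 = 0.0689
  (65 − 61.3595)²/61.3595 = 0.2160
  (191 − 194.6405)²/194.6405 = 0.0681
χ² = 0.2186 + 0.0689 + 0.2160 + 0.0681 = 0.572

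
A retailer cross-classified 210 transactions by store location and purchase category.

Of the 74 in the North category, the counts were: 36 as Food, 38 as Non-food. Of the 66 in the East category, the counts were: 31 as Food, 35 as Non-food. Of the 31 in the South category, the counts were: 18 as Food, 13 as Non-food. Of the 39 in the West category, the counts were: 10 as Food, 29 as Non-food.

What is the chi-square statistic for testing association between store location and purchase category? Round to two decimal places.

8.53

Row totals: 74, 66, 31, 39. Column totals: 95, 115. Grand total N = 210.
Expected counts (row total × column total / N):
  North, Food: 74×95/210 = 33.476
  North, Non-food: 74×115/210 = 40.524
  East, Food: 66×95/210 = 29.857
  East, Non-food: 66×115/210 = 36.143
  South, Food: 31×95/210 = 14.024
  South, Non-food: 31×115/210 = 16.976
  West, Food: 39×95/210 = 17.643
  West, Non-food: 39×115/210 = 21.357
Contributions (O − E)²/E:
  (36 − 33.476)²/33.476 = 0.1903
  (38 − 40.524)²/40.524 = 0.1572
  (31 − 29.857)²/29.857 = 0.0438
  (35 − 36.143)²/36.143 = 0.0361
  (18 − 14.024)²/14.024 = 1.1273
  (13 − 16.976)²/16.976 = 0.9312
  (10 − 17.643)²/17.643 = 3.3110
  (29 − 21.357)²/21.357 = 2.7352
χ² = 0.1903 + 0.1572 + 0.0438 + 0.0361 + 1.1273 + 0.9312 + 3.3110 + 2.7352 = 8.53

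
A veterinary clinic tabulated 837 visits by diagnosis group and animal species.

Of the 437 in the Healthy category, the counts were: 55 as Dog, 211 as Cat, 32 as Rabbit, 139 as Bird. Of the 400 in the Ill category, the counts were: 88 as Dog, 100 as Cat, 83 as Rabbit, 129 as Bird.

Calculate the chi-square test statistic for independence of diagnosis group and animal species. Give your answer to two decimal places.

Row totals: 437, 400. Column totals: 143, 311, 115, 268. Grand total N = 837.
Expected counts (row total × column total / N):
  Healthy, Dog: 437×143/837 = 74.661
  Healthy, Cat: 437×311/837 = 162.374
  Healthy, Rabbit: 437×115/837 = 60.042
  Healthy, Bird: 437×268/837 = 139.924
  Ill, Dog: 400×143/837 = 68.339
  Ill, Cat: 400×311/837 = 148.626
  Ill, Rabbit: 400×115/837 = 54.958
  Ill, Bird: 400×268/837 = 128.076
Contributions (O − E)²/E:
  (55 − 74.661)²/74.661 = 5.1775
  (211 − 162.374)²/162.374 = 14.5620
  (32 − 60.042)²/60.042 = 13.0967
  (139 − 139.924)²/139.924 = 0.0061
  (88 − 68.339)²/68.339 = 5.6564
  (100 − 148.626)²/148.626 = 15.9090
  (83 − 54.958)²/54.958 = 14.3083
  (129 − 128.076)²/128.076 = 0.0067
χ² = 5.1775 + 14.5620 + 13.0967 + 0.0061 + 5.6564 + 15.9090 + 14.3083 + 0.0067 = 68.72

68.72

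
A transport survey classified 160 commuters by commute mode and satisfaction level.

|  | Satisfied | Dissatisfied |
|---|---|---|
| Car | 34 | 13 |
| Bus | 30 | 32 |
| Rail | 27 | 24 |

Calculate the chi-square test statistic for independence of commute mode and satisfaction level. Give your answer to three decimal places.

Row totals: 47, 62, 51. Column totals: 91, 69. Grand total N = 160.
Expected counts (row total × column total / N):
  Car, Satisfied: 47×91/160 = 26.7312
  Car, Dissatisfied: 47×69/160 = 20.2688
  Bus, Satisfied: 62×91/160 = 35.2625
  Bus, Dissatisfied: 62×69/160 = 26.7375
  Rail, Satisfied: 51×91/160 = 29.0063
  Rail, Dissatisfied: 51×69/160 = 21.9937
Contributions (O − E)²/E:
  (34 − 26.7312)²/26.7312 = 1.9765
  (13 − 20.2688)²/20.2688 = 2.6067
  (30 − 35.2625)²/35.2625 = 0.7854
  (32 − 26.7375)²/26.7375 = 1.0358
  (27 − 29.0063)²/29.0063 = 0.1388
  (24 − 21.9937)²/21.9937 = 0.1830
χ² = 1.9765 + 2.6067 + 0.7854 + 1.0358 + 0.1388 + 0.1830 = 6.726

6.726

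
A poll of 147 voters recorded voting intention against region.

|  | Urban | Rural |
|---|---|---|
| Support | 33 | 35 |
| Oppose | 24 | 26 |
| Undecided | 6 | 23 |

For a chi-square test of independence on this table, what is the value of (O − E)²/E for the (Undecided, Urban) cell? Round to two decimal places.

Row total (Undecided) = 29; column total (Urban) = 63; N = 147.
Expected count E = 29 × 63 / 147 = 12.429.
Contribution = (O − E)²/E = (6 − 12.429)² / 12.429 = 3.33.

3.33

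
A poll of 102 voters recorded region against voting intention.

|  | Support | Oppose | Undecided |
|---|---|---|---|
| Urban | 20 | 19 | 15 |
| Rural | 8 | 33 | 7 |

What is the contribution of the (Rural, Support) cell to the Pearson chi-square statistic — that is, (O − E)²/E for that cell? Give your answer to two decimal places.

2.03

Row total (Rural) = 48; column total (Support) = 28; N = 102.
Expected count E = 48 × 28 / 102 = 13.176.
Contribution = (O − E)²/E = (8 − 13.176)² / 13.176 = 2.03.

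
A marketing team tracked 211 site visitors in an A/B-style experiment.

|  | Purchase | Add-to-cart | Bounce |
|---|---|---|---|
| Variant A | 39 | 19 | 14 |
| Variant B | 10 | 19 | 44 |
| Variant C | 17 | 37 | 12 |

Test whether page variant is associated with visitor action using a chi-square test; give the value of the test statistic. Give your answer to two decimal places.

56.01

Row totals: 72, 73, 66. Column totals: 66, 75, 70. Grand total N = 211.
Expected counts (row total × column total / N):
  Variant A, Purchase: 72×66/211 = 22.5213
  Variant A, Add-to-cart: 72×75/211 = 25.5924
  Variant A, Bounce: 72×70/211 = 23.8863
  Variant B, Purchase: 73×66/211 = 22.8341
  Variant B, Add-to-cart: 73×75/211 = 25.9479
  Variant B, Bounce: 73×70/211 = 24.2180
  Variant C, Purchase: 66×66/211 = 20.6445
  Variant C, Add-to-cart: 66×75/211 = 23.4597
  Variant C, Bounce: 66×70/211 = 21.8957
Contributions (O − E)²/E:
  (39 − 22.5213)²/22.5213 = 12.0574
  (19 − 25.5924)²/25.5924 = 1.6982
  (14 − 23.8863)²/23.8863 = 4.0918
  (10 − 22.8341)²/22.8341 = 7.2135
  (19 − 25.9479)²/25.9479 = 1.8604
  (44 − 24.2180)²/24.2180 = 16.1585
  (17 − 20.6445)²/20.6445 = 0.6434
  (37 − 23.4597)²/23.4597 = 7.8151
  (12 − 21.8957)²/21.8957 = 4.4723
χ² = 12.0574 + 1.6982 + 4.0918 + 7.2135 + 1.8604 + 16.1585 + 0.6434 + 7.8151 + 4.4723 = 56.01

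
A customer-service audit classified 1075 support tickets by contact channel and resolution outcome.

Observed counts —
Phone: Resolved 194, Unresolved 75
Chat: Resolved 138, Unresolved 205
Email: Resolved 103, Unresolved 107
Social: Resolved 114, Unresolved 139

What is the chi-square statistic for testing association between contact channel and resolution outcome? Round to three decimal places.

67.816

Row totals: 269, 343, 210, 253. Column totals: 549, 526. Grand total N = 1075.
Expected counts (row total × column total / N):
  Phone, Resolved: 269×549/1075 = 137.3777
  Phone, Unresolved: 269×526/1075 = 131.6223
  Chat, Resolved: 343×549/1075 = 175.1693
  Chat, Unresolved: 343×526/1075 = 167.8307
  Email, Resolved: 210×549/1075 = 107.2465
  Email, Unresolved: 210×526/1075 = 102.7535
  Social, Resolved: 253×549/1075 = 129.2065
  Social, Unresolved: 253×526/1075 = 123.7935
Contributions (O − E)²/E:
  (194 − 137.3777)²/137.3777 = 23.3377
  (75 − 131.6223)²/131.6223 = 24.3582
  (138 − 175.1693)²/175.1693 = 7.8870
  (205 − 167.8307)²/167.8307 = 8.2318
  (103 − 107.2465)²/107.2465 = 0.1681
  (107 − 102.7535)²/102.7535 = 0.1755
  (114 − 129.2065)²/129.2065 = 1.7897
  (139 − 123.7935)²/123.7935 = 1.8679
χ² = 23.3377 + 24.3582 + 7.8870 + 8.2318 + 0.1681 + 0.1755 + 1.7897 + 1.8679 = 67.816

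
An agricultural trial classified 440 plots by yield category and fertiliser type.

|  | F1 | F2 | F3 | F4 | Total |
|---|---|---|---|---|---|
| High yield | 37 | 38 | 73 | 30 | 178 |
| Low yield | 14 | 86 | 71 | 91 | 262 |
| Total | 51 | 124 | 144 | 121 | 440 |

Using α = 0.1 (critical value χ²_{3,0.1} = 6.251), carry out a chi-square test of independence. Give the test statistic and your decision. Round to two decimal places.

Grand total N = 440.
Expected counts (row total × column total / N):
  High yield, F1: 178×51/440 = 20.632
  High yield, F2: 178×124/440 = 50.164
  High yield, F3: 178×144/440 = 58.255
  High yield, F4: 178×121/440 = 48.950
  Low yield, F1: 262×51/440 = 30.368
  Low yield, F2: 262×124/440 = 73.836
  Low yield, F3: 262×144/440 = 85.745
  Low yield, F4: 262×121/440 = 72.050
Contributions (O − E)²/E:
  (37 − 20.632)²/20.632 = 12.9852
  (38 − 50.164)²/50.164 = 2.9496
  (73 − 58.255)²/58.255 = 3.7321
  (30 − 48.950)²/48.950 = 7.3361
  (14 − 30.368)²/30.368 = 8.8222
  (86 − 73.836)²/73.836 = 2.0039
  (71 − 85.745)²/85.745 = 2.5356
  (91 − 72.050)²/72.050 = 4.9841
χ² = 12.9852 + 2.9496 + 3.7321 + 7.3361 + 8.8222 + 2.0039 + 2.5356 + 4.9841 = 45.35
df = (2−1)(4−1) = 3. Since 45.35 > 6.251, reject the null hypothesis of independence at α = 0.1.

45.35; reject H₀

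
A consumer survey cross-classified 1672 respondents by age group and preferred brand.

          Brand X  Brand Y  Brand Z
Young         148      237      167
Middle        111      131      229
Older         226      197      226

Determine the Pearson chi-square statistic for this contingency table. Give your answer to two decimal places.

58.85

Row totals: 552, 471, 649. Column totals: 485, 565, 622. Grand total N = 1672.
Expected counts (row total × column total / N):
  Young, Brand X: 552×485/1672 = 160.120
  Young, Brand Y: 552×565/1672 = 186.531
  Young, Brand Z: 552×622/1672 = 205.349
  Middle, Brand X: 471×485/1672 = 136.624
  Middle, Brand Y: 471×565/1672 = 159.160
  Middle, Brand Z: 471×622/1672 = 175.217
  Older, Brand X: 649×485/1672 = 188.257
  Older, Brand Y: 649×565/1672 = 219.309
  Older, Brand Z: 649×622/1672 = 241.434
Contributions (O − E)²/E:
  (148 − 160.120)²/160.120 = 0.9174
  (237 − 186.531)²/186.531 = 13.6552
  (167 − 205.349)²/205.349 = 7.1617
  (111 − 136.624)²/136.624 = 4.8058
  (131 − 159.160)²/159.160 = 4.9823
  (229 − 175.217)²/175.217 = 16.5087
  (226 − 188.257)²/188.257 = 7.5670
  (197 − 219.309)²/219.309 = 2.2694
  (226 − 241.434)²/241.434 = 0.9866
χ² = 0.9174 + 13.6552 + 7.1617 + 4.8058 + 4.9823 + 16.5087 + 7.5670 + 2.2694 + 0.9866 = 58.85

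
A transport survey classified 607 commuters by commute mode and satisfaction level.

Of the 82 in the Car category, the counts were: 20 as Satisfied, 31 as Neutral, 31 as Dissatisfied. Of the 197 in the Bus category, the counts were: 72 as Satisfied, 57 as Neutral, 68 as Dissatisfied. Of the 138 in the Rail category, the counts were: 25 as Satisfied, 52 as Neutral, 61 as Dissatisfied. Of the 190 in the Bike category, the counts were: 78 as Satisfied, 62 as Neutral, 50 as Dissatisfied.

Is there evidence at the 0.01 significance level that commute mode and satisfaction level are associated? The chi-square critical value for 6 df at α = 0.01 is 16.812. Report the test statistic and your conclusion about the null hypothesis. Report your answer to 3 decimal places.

26.012; reject H₀

Row totals: 82, 197, 138, 190. Column totals: 195, 202, 210. Grand total N = 607.
Expected counts (row total × column total / N):
  Car, Satisfied: 82×195/607 = 26.3427
  Car, Neutral: 82×202/607 = 27.2883
  Car, Dissatisfied: 82×210/607 = 28.3690
  Bus, Satisfied: 197×195/607 = 63.2867
  Bus, Neutral: 197×202/607 = 65.5585
  Bus, Dissatisfied: 197×210/607 = 68.1549
  Rail, Satisfied: 138×195/607 = 44.3328
  Rail, Neutral: 138×202/607 = 45.9242
  Rail, Dissatisfied: 138×210/607 = 47.7430
  Bike, Satisfied: 190×195/607 = 61.0379
  Bike, Neutral: 190×202/607 = 63.2290
  Bike, Dissatisfied: 190×210/607 = 65.7331
Contributions (O − E)²/E:
  (20 − 26.3427)²/26.3427 = 1.5272
  (31 − 27.2883)²/27.2883 = 0.5049
  (31 − 28.3690)²/28.3690 = 0.2440
  (72 − 63.2867)²/63.2867 = 1.1996
  (57 − 65.5585)²/65.5585 = 1.1173
  (68 − 68.1549)²/68.1549 = 0.0004
  (25 − 44.3328)²/44.3328 = 8.4307
  (52 − 45.9242)²/45.9242 = 0.8038
  (61 − 47.7430)²/47.7430 = 3.6811
  (78 − 61.0379)²/61.0379 = 4.7137
  (62 − 63.2290)²/63.2290 = 0.0239
  (50 − 65.7331)²/65.7331 = 3.7657
χ² = 1.5272 + 0.5049 + 0.2440 + 1.1996 + 1.1173 + 0.0004 + 8.4307 + 0.8038 + 3.6811 + 4.7137 + 0.0239 + 3.7657 = 26.012
df = (4−1)(3−1) = 6. Since 26.012 > 16.812, reject the null hypothesis of independence at α = 0.01.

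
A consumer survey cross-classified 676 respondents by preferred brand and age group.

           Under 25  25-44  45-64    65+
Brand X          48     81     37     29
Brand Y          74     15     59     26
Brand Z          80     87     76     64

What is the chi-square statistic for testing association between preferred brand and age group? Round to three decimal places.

61.290

Row totals: 195, 174, 307. Column totals: 202, 183, 172, 119. Grand total N = 676.
Expected counts (row total × column total / N):
  Brand X, Under 25: 195×202/676 = 58.2692
  Brand X, 25-44: 195×183/676 = 52.7885
  Brand X, 45-64: 195×172/676 = 49.6154
  Brand X, 65+: 195×119/676 = 34.3269
  Brand Y, Under 25: 174×202/676 = 51.9941
  Brand Y, 25-44: 174×183/676 = 47.1036
  Brand Y, 45-64: 174×172/676 = 44.2722
  Brand Y, 65+: 174×119/676 = 30.6302
  Brand Z, Under 25: 307×202/676 = 91.7367
  Brand Z, 25-44: 307×183/676 = 83.1080
  Brand Z, 45-64: 307×172/676 = 78.1124
  Brand Z, 65+: 307×119/676 = 54.0429
Contributions (O − E)²/E:
  (48 − 58.2692)²/58.2692 = 1.8098
  (81 − 52.7885)²/52.7885 = 15.0769
  (37 − 49.6154)²/49.6154 = 3.2076
  (29 − 34.3269)²/34.3269 = 0.8266
  (74 − 51.9941)²/51.9941 = 9.3137
  (15 − 47.1036)²/47.1036 = 21.8803
  (59 − 44.2722)²/44.2722 = 4.8994
  (26 − 30.6302)²/30.6302 = 0.6999
  (80 − 91.7367)²/91.7367 = 1.5016
  (87 − 83.1080)²/83.1080 = 0.1823
  (76 − 78.1124)²/78.1124 = 0.0571
  (64 − 54.0429)²/54.0429 = 1.8345
χ² = 1.8098 + 15.0769 + 3.2076 + 0.8266 + 9.3137 + 21.8803 + 4.8994 + 0.6999 + 1.5016 + 0.1823 + 0.0571 + 1.8345 = 61.290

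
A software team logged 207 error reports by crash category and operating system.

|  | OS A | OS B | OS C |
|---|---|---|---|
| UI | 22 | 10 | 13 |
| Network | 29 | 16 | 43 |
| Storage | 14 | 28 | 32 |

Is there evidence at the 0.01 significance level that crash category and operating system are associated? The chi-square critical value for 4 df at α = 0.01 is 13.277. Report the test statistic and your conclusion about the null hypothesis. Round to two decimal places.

Row totals: 45, 88, 74. Column totals: 65, 54, 88. Grand total N = 207.
Expected counts (row total × column total / N):
  UI, OS A: 45×65/207 = 14.1304
  UI, OS B: 45×54/207 = 11.7391
  UI, OS C: 45×88/207 = 19.1304
  Network, OS A: 88×65/207 = 27.6329
  Network, OS B: 88×54/207 = 22.9565
  Network, OS C: 88×88/207 = 37.4106
  Storage, OS A: 74×65/207 = 23.2367
  Storage, OS B: 74×54/207 = 19.3043
  Storage, OS C: 74×88/207 = 31.4589
Contributions (O − E)²/E:
  (22 − 14.1304)²/14.1304 = 4.3828
  (10 − 11.7391)²/11.7391 = 0.2576
  (13 − 19.1304)²/19.1304 = 1.9645
  (29 − 27.6329)²/27.6329 = 0.0676
  (16 − 22.9565)²/22.9565 = 2.1080
  (43 − 37.4106)²/37.4106 = 0.8351
  (14 − 23.2367)²/23.2367 = 3.6716
  (28 − 19.3043)²/19.3043 = 3.9170
  (32 − 31.4589)²/31.4589 = 0.0093
χ² = 4.3828 + 0.2576 + 1.9645 + 0.0676 + 2.1080 + 0.8351 + 3.6716 + 3.9170 + 0.0093 = 17.21
df = (3−1)(3−1) = 4. Since 17.21 > 13.277, reject the null hypothesis of independence at α = 0.01.

17.21; reject H₀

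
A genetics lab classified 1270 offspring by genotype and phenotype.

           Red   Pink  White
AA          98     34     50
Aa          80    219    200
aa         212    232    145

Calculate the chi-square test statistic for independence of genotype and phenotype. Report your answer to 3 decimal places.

Row totals: 182, 499, 589. Column totals: 390, 485, 395. Grand total N = 1270.
Expected counts (row total × column total / N):
  AA, Red: 182×390/1270 = 55.8898
  AA, Pink: 182×485/1270 = 69.5039
  AA, White: 182×395/1270 = 56.6063
  Aa, Red: 499×390/1270 = 153.2362
  Aa, Pink: 499×485/1270 = 190.5630
  Aa, White: 499×395/1270 = 155.2008
  aa, Red: 589×390/1270 = 180.8740
  aa, Pink: 589×485/1270 = 224.9331
  aa, White: 589×395/1270 = 183.1929
Contributions (O − E)²/E:
  (98 − 55.8898)²/55.8898 = 31.7280
  (34 − 69.5039)²/69.5039 = 18.1361
  (50 − 56.6063)²/56.6063 = 0.7710
  (80 − 153.2362)²/153.2362 = 35.0018
  (219 − 190.5630)²/190.5630 = 4.2435
  (200 − 155.2008)²/155.2008 = 12.9314
  (212 − 180.8740)²/180.8740 = 5.3564
  (232 − 224.9331)²/224.9331 = 0.2220
  (145 − 183.1929)²/183.1929 = 7.9626
χ² = 31.7280 + 18.1361 + 0.7710 + 35.0018 + 4.2435 + 12.9314 + 5.3564 + 0.2220 + 7.9626 = 116.353

116.353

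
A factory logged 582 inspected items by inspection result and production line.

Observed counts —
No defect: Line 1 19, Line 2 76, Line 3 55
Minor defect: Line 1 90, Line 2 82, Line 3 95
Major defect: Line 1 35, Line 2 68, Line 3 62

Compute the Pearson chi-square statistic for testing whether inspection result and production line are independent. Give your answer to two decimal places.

Row totals: 150, 267, 165. Column totals: 144, 226, 212. Grand total N = 582.
Expected counts (row total × column total / N):
  No defect, Line 1: 150×144/582 = 37.113
  No defect, Line 2: 150×226/582 = 58.247
  No defect, Line 3: 150×212/582 = 54.639
  Minor defect, Line 1: 267×144/582 = 66.062
  Minor defect, Line 2: 267×226/582 = 103.680
  Minor defect, Line 3: 267×212/582 = 97.258
  Major defect, Line 1: 165×144/582 = 40.825
  Major defect, Line 2: 165×226/582 = 64.072
  Major defect, Line 3: 165×212/582 = 60.103
Contributions (O − E)²/E:
  (19 − 37.113)²/37.113 = 8.8400
  (76 − 58.247)²/58.247 = 5.4109
  (55 − 54.639)²/54.639 = 0.0024
  (90 − 66.062)²/66.062 = 8.6741
  (82 − 103.680)²/103.680 = 4.5334
  (95 − 97.258)²/97.258 = 0.0524
  (35 − 40.825)²/40.825 = 0.8311
  (68 − 64.072)²/64.072 = 0.2408
  (62 − 60.103)²/60.103 = 0.0599
χ² = 8.8400 + 5.4109 + 0.0024 + 8.6741 + 4.5334 + 0.0524 + 0.8311 + 0.2408 + 0.0599 = 28.65

28.65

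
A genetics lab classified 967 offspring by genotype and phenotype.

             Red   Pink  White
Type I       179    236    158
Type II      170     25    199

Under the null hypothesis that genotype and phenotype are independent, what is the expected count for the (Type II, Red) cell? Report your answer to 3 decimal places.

142.199

Row total (Type II) = 394; column total (Red) = 349; grand total N = 967.
Expected count = (row total × column total) / N = 394 × 349 / 967 = 142.199.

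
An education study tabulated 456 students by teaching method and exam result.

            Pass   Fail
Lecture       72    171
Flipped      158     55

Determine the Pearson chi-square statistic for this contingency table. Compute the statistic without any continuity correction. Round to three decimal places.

Row totals: 243, 213. Column totals: 230, 226. Grand total N = 456.
Expected counts (row total × column total / N):
  Lecture, Pass: 243×230/456 = 122.5658
  Lecture, Fail: 243×226/456 = 120.4342
  Flipped, Pass: 213×230/456 = 107.4342
  Flipped, Fail: 213×226/456 = 105.5658
Contributions (O − E)²/E:
  (72 − 122.5658)²/122.5658 = 20.8614
  (171 − 120.4342)²/120.4342 = 21.2307
  (158 − 107.4342)²/107.4342 = 23.7997
  (55 − 105.5658)²/105.5658 = 24.2209
χ² = 20.8614 + 21.2307 + 23.7997 + 24.2209 = 90.113

90.113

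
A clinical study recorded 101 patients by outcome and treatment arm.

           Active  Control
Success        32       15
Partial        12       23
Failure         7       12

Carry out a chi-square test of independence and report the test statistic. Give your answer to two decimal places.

Row totals: 47, 35, 19. Column totals: 51, 50. Grand total N = 101.
Expected counts (row total × column total / N):
  Success, Active: 47×51/101 = 23.733
  Success, Control: 47×50/101 = 23.267
  Partial, Active: 35×51/101 = 17.673
  Partial, Control: 35×50/101 = 17.327
  Failure, Active: 19×51/101 = 9.594
  Failure, Control: 19×50/101 = 9.406
Contributions (O − E)²/E:
  (32 − 23.733)²/23.733 = 2.8797
  (15 − 23.267)²/23.267 = 2.9373
  (12 − 17.673)²/17.673 = 1.8210
  (23 − 17.327)²/17.327 = 1.8574
  (7 − 9.594)²/9.594 = 0.7014
  (12 − 9.406)²/9.406 = 0.7154
χ² = 2.8797 + 2.9373 + 1.8210 + 1.8574 + 0.7014 + 0.7154 = 10.91

10.91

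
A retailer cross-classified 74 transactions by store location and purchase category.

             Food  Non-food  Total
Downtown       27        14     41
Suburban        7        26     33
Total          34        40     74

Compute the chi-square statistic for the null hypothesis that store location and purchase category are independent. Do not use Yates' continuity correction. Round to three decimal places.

Grand total N = 74.
Expected counts (row total × column total / N):
  Downtown, Food: 41×34/74 = 18.83784
  Downtown, Non-food: 41×40/74 = 22.16216
  Suburban, Food: 33×34/74 = 15.16216
  Suburban, Non-food: 33×40/74 = 17.83784
Contributions (O − E)²/E:
  (27 − 18.83784)²/18.83784 = 3.5365
  (14 − 22.16216)²/22.16216 = 3.0061
  (7 − 15.16216)²/15.16216 = 4.3939
  (26 − 17.83784)²/17.83784 = 3.7348
χ² = 3.5365 + 3.0061 + 4.3939 + 3.7348 = 14.671

14.671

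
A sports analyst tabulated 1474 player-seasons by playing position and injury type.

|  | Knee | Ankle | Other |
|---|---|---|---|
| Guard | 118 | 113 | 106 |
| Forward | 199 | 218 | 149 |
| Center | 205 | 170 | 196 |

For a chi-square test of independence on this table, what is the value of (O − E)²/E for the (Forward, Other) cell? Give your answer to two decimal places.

Row total (Forward) = 566; column total (Other) = 451; N = 1474.
Expected count E = 566 × 451 / 1474 = 173.179.
Contribution = (O − E)²/E = (149 − 173.179)² / 173.179 = 3.38.

3.38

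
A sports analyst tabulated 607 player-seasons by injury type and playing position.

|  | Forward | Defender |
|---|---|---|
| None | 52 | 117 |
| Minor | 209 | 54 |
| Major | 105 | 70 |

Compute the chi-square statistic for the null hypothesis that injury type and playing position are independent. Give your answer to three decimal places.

101.931

Row totals: 169, 263, 175. Column totals: 366, 241. Grand total N = 607.
Expected counts (row total × column total / N):
  None, Forward: 169×366/607 = 101.9012
  None, Defender: 169×241/607 = 67.0988
  Minor, Forward: 263×366/607 = 158.5799
  Minor, Defender: 263×241/607 = 104.4201
  Major, Forward: 175×366/607 = 105.5189
  Major, Defender: 175×241/607 = 69.4811
Contributions (O − E)²/E:
  (52 − 101.9012)²/101.9012 = 24.4367
  (117 − 67.0988)²/67.0988 = 37.1114
  (209 − 158.5799)²/158.5799 = 16.0310
  (54 − 104.4201)²/104.4201 = 24.3458
  (105 − 105.5189)²/105.5189 = 0.0026
  (70 − 69.4811)²/69.4811 = 0.0039
χ² = 24.4367 + 37.1114 + 16.0310 + 24.3458 + 0.0026 + 0.0039 = 101.931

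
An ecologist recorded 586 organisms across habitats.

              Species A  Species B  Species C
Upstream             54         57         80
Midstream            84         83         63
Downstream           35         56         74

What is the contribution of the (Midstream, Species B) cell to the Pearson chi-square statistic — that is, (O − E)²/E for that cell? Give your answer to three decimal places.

Row total (Midstream) = 230; column total (Species B) = 196; N = 586.
Expected count E = 230 × 196 / 586 = 76.9283.
Contribution = (O − E)²/E = (83 − 76.9283)² / 76.9283 = 0.479.

0.479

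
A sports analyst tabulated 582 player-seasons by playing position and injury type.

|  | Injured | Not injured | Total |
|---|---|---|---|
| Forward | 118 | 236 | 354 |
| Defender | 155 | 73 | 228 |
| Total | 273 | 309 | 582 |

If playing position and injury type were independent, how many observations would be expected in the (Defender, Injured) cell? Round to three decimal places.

Row total (Defender) = 228; column total (Injured) = 273; grand total N = 582.
Expected count = (row total × column total) / N = 228 × 273 / 582 = 106.948.

106.948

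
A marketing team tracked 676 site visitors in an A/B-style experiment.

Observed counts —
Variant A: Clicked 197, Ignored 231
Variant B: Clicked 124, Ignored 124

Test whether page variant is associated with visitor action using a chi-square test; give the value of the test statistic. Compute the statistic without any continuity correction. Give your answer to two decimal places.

0.99

Row totals: 428, 248. Column totals: 321, 355. Grand total N = 676.
Expected counts (row total × column total / N):
  Variant A, Clicked: 428×321/676 = 203.237
  Variant A, Ignored: 428×355/676 = 224.763
  Variant B, Clicked: 248×321/676 = 117.763
  Variant B, Ignored: 248×355/676 = 130.237
Contributions (O − E)²/E:
  (197 − 203.237)²/203.237 = 0.1914
  (231 − 224.763)²/224.763 = 0.1731
  (124 − 117.763)²/117.763 = 0.3303
  (124 − 130.237)²/130.237 = 0.2987
χ² = 0.1914 + 0.1731 + 0.3303 + 0.2987 = 0.99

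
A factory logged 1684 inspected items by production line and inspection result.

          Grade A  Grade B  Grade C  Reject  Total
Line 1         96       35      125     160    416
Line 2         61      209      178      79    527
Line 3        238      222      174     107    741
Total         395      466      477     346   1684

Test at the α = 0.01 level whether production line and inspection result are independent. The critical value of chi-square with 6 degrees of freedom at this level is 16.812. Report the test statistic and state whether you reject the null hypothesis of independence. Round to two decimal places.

Grand total N = 1684.
Expected counts (row total × column total / N):
  Line 1, Grade A: 416×395/1684 = 97.5772
  Line 1, Grade B: 416×466/1684 = 115.1164
  Line 1, Grade C: 416×477/1684 = 117.8337
  Line 1, Reject: 416×346/1684 = 85.4727
  Line 2, Grade A: 527×395/1684 = 123.6134
  Line 2, Grade B: 527×466/1684 = 145.8325
  Line 2, Grade C: 527×477/1684 = 149.2749
  Line 2, Reject: 527×346/1684 = 108.2791
  Line 3, Grade A: 741×395/1684 = 173.8094
  Line 3, Grade B: 741×466/1684 = 205.0511
  Line 3, Grade C: 741×477/1684 = 209.8913
  Line 3, Reject: 741×346/1684 = 152.2482
Contributions (O − E)²/E:
  (96 − 97.5772)²/97.5772 = 0.0255
  (35 − 115.1164)²/115.1164 = 55.7578
  (125 − 117.8337)²/117.8337 = 0.4358
  (160 − 85.4727)²/85.4727 = 64.9835
  (61 − 123.6134)²/123.6134 = 31.7153
  (209 − 145.8325)²/145.8325 = 27.3611
  (178 − 149.2749)²/149.2749 = 5.5276
  (79 − 108.2791)²/108.2791 = 7.9172
  (238 − 173.8094)²/173.8094 = 23.7066
  (222 − 205.0511)²/205.0511 = 1.4009
  (174 − 209.8913)²/209.8913 = 6.1374
  (107 − 152.2482)²/152.2482 = 13.4478
χ² = 0.0255 + 55.7578 + 0.4358 + 64.9835 + 31.7153 + 27.3611 + 5.5276 + 7.9172 + 23.7066 + 1.4009 + 6.1374 + 13.4478 = 238.42
df = (3−1)(4−1) = 6. Since 238.42 > 16.812, reject the null hypothesis of independence at α = 0.01.

238.42; reject H₀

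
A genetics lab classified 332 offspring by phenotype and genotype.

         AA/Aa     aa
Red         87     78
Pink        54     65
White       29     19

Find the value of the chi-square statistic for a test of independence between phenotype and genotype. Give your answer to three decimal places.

3.400

Row totals: 165, 119, 48. Column totals: 170, 162. Grand total N = 332.
Expected counts (row total × column total / N):
  Red, AA/Aa: 165×170/332 = 84.4880
  Red, aa: 165×162/332 = 80.5120
  Pink, AA/Aa: 119×170/332 = 60.9337
  Pink, aa: 119×162/332 = 58.0663
  White, AA/Aa: 48×170/332 = 24.5783
  White, aa: 48×162/332 = 23.4217
Contributions (O − E)²/E:
  (87 − 84.4880)²/84.4880 = 0.0747
  (78 − 80.5120)²/80.5120 = 0.0784
  (54 − 60.9337)²/60.9337 = 0.7890
  (65 − 58.0663)²/58.0663 = 0.8280
  (29 − 24.5783)²/24.5783 = 0.7955
  (19 − 23.4217)²/23.4217 = 0.8348
χ² = 0.0747 + 0.0784 + 0.7890 + 0.8280 + 0.7955 + 0.8348 = 3.400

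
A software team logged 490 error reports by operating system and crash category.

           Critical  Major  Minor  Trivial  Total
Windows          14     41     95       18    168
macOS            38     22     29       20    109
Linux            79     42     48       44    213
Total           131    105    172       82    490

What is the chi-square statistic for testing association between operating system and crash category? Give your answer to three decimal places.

73.181

Grand total N = 490.
Expected counts (row total × column total / N):
  Windows, Critical: 168×131/490 = 44.9143
  Windows, Major: 168×105/490 = 36.0000
  Windows, Minor: 168×172/490 = 58.9714
  Windows, Trivial: 168×82/490 = 28.1143
  macOS, Critical: 109×131/490 = 29.1408
  macOS, Major: 109×105/490 = 23.3571
  macOS, Minor: 109×172/490 = 38.2612
  macOS, Trivial: 109×82/490 = 18.2408
  Linux, Critical: 213×131/490 = 56.9449
  Linux, Major: 213×105/490 = 45.6429
  Linux, Minor: 213×172/490 = 74.7673
  Linux, Trivial: 213×82/490 = 35.6449
Contributions (O − E)²/E:
  (14 − 44.9143)²/44.9143 = 21.2782
  (41 − 36.0000)²/36.0000 = 0.6944
  (95 − 58.9714)²/58.9714 = 22.0117
  (18 − 28.1143)²/28.1143 = 3.6387
  (38 − 29.1408)²/29.1408 = 2.6933
  (22 − 23.3571)²/23.3571 = 0.0789
  (29 − 38.2612)²/38.2612 = 2.2417
  (20 − 18.2408)²/18.2408 = 0.1697
  (79 − 56.9449)²/56.9449 = 8.5421
  (42 − 45.6429)²/45.6429 = 0.2908
  (48 − 74.7673)²/74.7673 = 9.5829
  (44 − 35.6449)²/35.6449 = 1.9584
χ² = 21.2782 + 0.6944 + 22.0117 + 3.6387 + 2.6933 + 0.0789 + 2.2417 + 0.1697 + 8.5421 + 0.2908 + 9.5829 + 1.9584 = 73.181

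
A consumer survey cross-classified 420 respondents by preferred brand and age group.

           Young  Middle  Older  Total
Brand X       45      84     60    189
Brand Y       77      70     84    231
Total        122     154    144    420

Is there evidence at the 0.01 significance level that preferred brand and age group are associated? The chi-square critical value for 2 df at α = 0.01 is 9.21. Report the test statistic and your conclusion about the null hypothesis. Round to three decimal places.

Grand total N = 420.
Expected counts (row total × column total / N):
  Brand X, Young: 189×122/420 = 54.9000
  Brand X, Middle: 189×154/420 = 69.3000
  Brand X, Older: 189×144/420 = 64.8000
  Brand Y, Young: 231×122/420 = 67.1000
  Brand Y, Middle: 231×154/420 = 84.7000
  Brand Y, Older: 231×144/420 = 79.2000
Contributions (O − E)²/E:
  (45 − 54.9000)²/54.9000 = 1.7852
  (84 − 69.3000)²/69.3000 = 3.1182
  (60 − 64.8000)²/64.8000 = 0.3556
  (77 − 67.1000)²/67.1000 = 1.4607
  (70 − 84.7000)²/84.7000 = 2.5512
  (84 − 79.2000)²/79.2000 = 0.2909
χ² = 1.7852 + 3.1182 + 0.3556 + 1.4607 + 2.5512 + 0.2909 = 9.562
df = (2−1)(3−1) = 2. Since 9.562 > 9.21, reject the null hypothesis of independence at α = 0.01.

9.562; reject H₀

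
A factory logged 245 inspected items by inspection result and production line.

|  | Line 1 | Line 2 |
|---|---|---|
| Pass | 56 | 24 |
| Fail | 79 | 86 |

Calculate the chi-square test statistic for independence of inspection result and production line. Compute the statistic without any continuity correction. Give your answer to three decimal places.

10.657

Row totals: 80, 165. Column totals: 135, 110. Grand total N = 245.
Expected counts (row total × column total / N):
  Pass, Line 1: 80×135/245 = 44.0816
  Pass, Line 2: 80×110/245 = 35.9184
  Fail, Line 1: 165×135/245 = 90.9184
  Fail, Line 2: 165×110/245 = 74.0816
Contributions (O − E)²/E:
  (56 − 44.0816)²/44.0816 = 3.2224
  (24 − 35.9184)²/35.9184 = 3.9547
  (79 − 90.9184)²/90.9184 = 1.5624
  (86 − 74.0816)²/74.0816 = 1.9175
χ² = 3.2224 + 3.9547 + 1.5624 + 1.9175 = 10.657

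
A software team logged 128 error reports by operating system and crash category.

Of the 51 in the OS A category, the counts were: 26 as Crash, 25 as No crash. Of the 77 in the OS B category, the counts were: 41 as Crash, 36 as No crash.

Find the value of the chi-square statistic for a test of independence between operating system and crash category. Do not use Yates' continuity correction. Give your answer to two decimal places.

Row totals: 51, 77. Column totals: 67, 61. Grand total N = 128.
Expected counts (row total × column total / N):
  OS A, Crash: 51×67/128 = 26.695
  OS A, No crash: 51×61/128 = 24.305
  OS B, Crash: 77×67/128 = 40.305
  OS B, No crash: 77×61/128 = 36.695
Contributions (O − E)²/E:
  (26 − 26.695)²/26.695 = 0.0181
  (25 − 24.305)²/24.305 = 0.0199
  (41 − 40.305)²/40.305 = 0.0120
  (36 − 36.695)²/36.695 = 0.0132
χ² = 0.0181 + 0.0199 + 0.0120 + 0.0132 = 0.06

0.06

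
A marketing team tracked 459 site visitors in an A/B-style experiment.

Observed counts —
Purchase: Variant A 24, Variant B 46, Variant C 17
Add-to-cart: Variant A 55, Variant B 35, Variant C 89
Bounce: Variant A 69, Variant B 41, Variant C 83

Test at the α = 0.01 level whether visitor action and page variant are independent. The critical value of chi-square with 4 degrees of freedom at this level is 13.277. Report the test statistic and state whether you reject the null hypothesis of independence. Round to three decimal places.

42.693; reject H₀

Row totals: 87, 179, 193. Column totals: 148, 122, 189. Grand total N = 459.
Expected counts (row total × column total / N):
  Purchase, Variant A: 87×148/459 = 28.0523
  Purchase, Variant B: 87×122/459 = 23.1242
  Purchase, Variant C: 87×189/459 = 35.8235
  Add-to-cart, Variant A: 179×148/459 = 57.7168
  Add-to-cart, Variant B: 179×122/459 = 47.5773
  Add-to-cart, Variant C: 179×189/459 = 73.7059
  Bounce, Variant A: 193×148/459 = 62.2309
  Bounce, Variant B: 193×122/459 = 51.2985
  Bounce, Variant C: 193×189/459 = 79.4706
Contributions (O − E)²/E:
  (24 − 28.0523)²/28.0523 = 0.5854
  (46 − 23.1242)²/23.1242 = 22.6301
  (17 − 35.8235)²/35.8235 = 9.8908
  (55 − 57.7168)²/57.7168 = 0.1279
  (35 − 47.5773)²/47.5773 = 3.3249
  (89 − 73.7059)²/73.7059 = 3.1736
  (69 − 62.2309)²/62.2309 = 0.7363
  (41 − 51.2985)²/51.2985 = 2.0675
  (83 − 79.4706)²/79.4706 = 0.1567
χ² = 0.5854 + 22.6301 + 9.8908 + 0.1279 + 3.3249 + 3.1736 + 0.7363 + 2.0675 + 0.1567 = 42.693
df = (3−1)(3−1) = 4. Since 42.693 > 13.277, reject the null hypothesis of independence at α = 0.01.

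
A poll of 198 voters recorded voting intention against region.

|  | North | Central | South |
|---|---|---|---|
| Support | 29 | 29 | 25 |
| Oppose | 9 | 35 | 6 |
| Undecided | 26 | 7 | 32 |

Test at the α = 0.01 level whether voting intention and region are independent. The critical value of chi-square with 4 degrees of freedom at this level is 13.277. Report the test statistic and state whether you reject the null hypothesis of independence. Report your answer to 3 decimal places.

44.659; reject H₀

Row totals: 83, 50, 65. Column totals: 64, 71, 63. Grand total N = 198.
Expected counts (row total × column total / N):
  Support, North: 83×64/198 = 26.8283
  Support, Central: 83×71/198 = 29.7626
  Support, South: 83×63/198 = 26.4091
  Oppose, North: 50×64/198 = 16.1616
  Oppose, Central: 50×71/198 = 17.9293
  Oppose, South: 50×63/198 = 15.9091
  Undecided, North: 65×64/198 = 21.0101
  Undecided, Central: 65×71/198 = 23.3081
  Undecided, South: 65×63/198 = 20.6818
Contributions (O − E)²/E:
  (29 − 26.8283)²/26.8283 = 0.1758
  (29 − 29.7626)²/29.7626 = 0.0195
  (25 − 26.4091)²/26.4091 = 0.0752
  (9 − 16.1616)²/16.1616 = 3.1735
  (35 − 17.9293)²/17.9293 = 16.2532
  (6 − 15.9091)²/15.9091 = 6.1720
  (26 − 21.0101)²/21.0101 = 1.1851
  (7 − 23.3081)²/23.3081 = 11.4104
  (32 − 20.6818)²/20.6818 = 6.1939
χ² = 0.1758 + 0.0195 + 0.0752 + 3.1735 + 16.2532 + 6.1720 + 1.1851 + 11.4104 + 6.1939 = 44.659
df = (3−1)(3−1) = 4. Since 44.659 > 13.277, reject the null hypothesis of independence at α = 0.01.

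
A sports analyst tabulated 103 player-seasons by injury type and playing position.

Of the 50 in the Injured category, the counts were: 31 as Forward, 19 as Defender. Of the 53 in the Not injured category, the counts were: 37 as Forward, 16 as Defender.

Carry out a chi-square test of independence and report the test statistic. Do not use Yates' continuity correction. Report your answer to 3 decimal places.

Row totals: 50, 53. Column totals: 68, 35. Grand total N = 103.
Expected counts (row total × column total / N):
  Injured, Forward: 50×68/103 = 33.0097
  Injured, Defender: 50×35/103 = 16.9903
  Not injured, Forward: 53×68/103 = 34.9903
  Not injured, Defender: 53×35/103 = 18.0097
Contributions (O − E)²/E:
  (31 − 33.0097)²/33.0097 = 0.1224
  (19 − 16.9903)²/16.9903 = 0.2377
  (37 − 34.9903)²/34.9903 = 0.1154
  (16 − 18.0097)²/18.0097 = 0.2243
χ² = 0.1224 + 0.2377 + 0.1154 + 0.2243 = 0.700

0.700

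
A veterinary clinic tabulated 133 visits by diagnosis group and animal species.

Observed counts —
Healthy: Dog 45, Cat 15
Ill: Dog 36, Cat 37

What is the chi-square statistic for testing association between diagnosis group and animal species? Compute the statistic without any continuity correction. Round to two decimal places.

Row totals: 60, 73. Column totals: 81, 52. Grand total N = 133.
Expected counts (row total × column total / N):
  Healthy, Dog: 60×81/133 = 36.5414
  Healthy, Cat: 60×52/133 = 23.4586
  Ill, Dog: 73×81/133 = 44.4586
  Ill, Cat: 73×52/133 = 28.5414
Contributions (O − E)²/E:
  (45 − 36.5414)²/36.5414 = 1.9580
  (15 − 23.4586)²/23.4586 = 3.0500
  (36 − 44.4586)²/44.4586 = 1.6093
  (37 − 28.5414)²/28.5414 = 2.5068
χ² = 1.9580 + 3.0500 + 1.6093 + 2.5068 = 9.12

9.12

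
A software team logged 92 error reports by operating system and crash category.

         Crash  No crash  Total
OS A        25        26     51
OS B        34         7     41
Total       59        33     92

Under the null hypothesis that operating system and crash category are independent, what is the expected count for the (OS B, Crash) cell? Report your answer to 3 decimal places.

26.293

Row total (OS B) = 41; column total (Crash) = 59; grand total N = 92.
Expected count = (row total × column total) / N = 41 × 59 / 92 = 26.293.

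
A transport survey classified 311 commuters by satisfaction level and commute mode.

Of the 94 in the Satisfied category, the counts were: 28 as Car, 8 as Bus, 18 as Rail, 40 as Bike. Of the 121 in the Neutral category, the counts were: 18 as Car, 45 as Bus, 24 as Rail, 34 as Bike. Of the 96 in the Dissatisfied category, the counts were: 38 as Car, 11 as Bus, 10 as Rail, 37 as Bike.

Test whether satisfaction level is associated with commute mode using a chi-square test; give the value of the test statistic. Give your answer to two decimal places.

Row totals: 94, 121, 96. Column totals: 84, 64, 52, 111. Grand total N = 311.
Expected counts (row total × column total / N):
  Satisfied, Car: 94×84/311 = 25.3891
  Satisfied, Bus: 94×64/311 = 19.3441
  Satisfied, Rail: 94×52/311 = 15.7170
  Satisfied, Bike: 94×111/311 = 33.5498
  Neutral, Car: 121×84/311 = 32.6817
  Neutral, Bus: 121×64/311 = 24.9003
  Neutral, Rail: 121×52/311 = 20.2315
  Neutral, Bike: 121×111/311 = 43.1865
  Dissatisfied, Car: 96×84/311 = 25.9293
  Dissatisfied, Bus: 96×64/311 = 19.7556
  Dissatisfied, Rail: 96×52/311 = 16.0514
  Dissatisfied, Bike: 96×111/311 = 34.2637
Contributions (O − E)²/E:
  (28 − 25.3891)²/25.3891 = 0.2685
  (8 − 19.3441)²/19.3441 = 6.6526
  (18 − 15.7170)²/15.7170 = 0.3316
  (40 − 33.5498)²/33.5498 = 1.2401
  (18 − 32.6817)²/32.6817 = 6.5955
  (45 − 24.9003)²/24.9003 = 16.2246
  (24 − 20.2315)²/20.2315 = 0.7020
  (34 − 43.1865)²/43.1865 = 1.9541
  (38 − 25.9293)²/25.9293 = 5.6192
  (11 − 19.7556)²/19.7556 = 3.8804
  (10 − 16.0514)²/16.0514 = 2.2814
  (37 − 34.2637)²/34.2637 = 0.2185
χ² = 0.2685 + 6.6526 + 0.3316 + 1.2401 + 6.5955 + 16.2246 + 0.7020 + 1.9541 + 5.6192 + 3.8804 + 2.2814 + 0.2185 = 45.97

45.97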